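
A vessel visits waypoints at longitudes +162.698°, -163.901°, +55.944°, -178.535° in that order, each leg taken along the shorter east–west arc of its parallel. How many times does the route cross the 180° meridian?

3

Leg 1: +162.698° → -163.901°, shortest Δλ = 33.401° (east) — crosses 180°.
Leg 2: -163.901° → +55.944°, shortest Δλ = -140.155° (west) — crosses 180°.
Leg 3: +55.944° → -178.535°, shortest Δλ = 125.521° (east) — crosses 180°.
Total crossings: 3.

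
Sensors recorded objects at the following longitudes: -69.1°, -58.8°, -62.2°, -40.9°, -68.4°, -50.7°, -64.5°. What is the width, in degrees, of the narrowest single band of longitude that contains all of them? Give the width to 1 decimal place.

Sort the longitudes: -69.1°, -68.4°, -64.5°, -62.2°, -58.8°, -50.7°, -40.9°.
Eastward gaps between consecutive values (wrapping around): 0.7°, 3.9°, 2.3°, 3.4°, 8.1°, 9.8°, 331.8°.
Largest gap = 331.8° ⇒ minimal covering band is its complement: 360° − 331.8° = 28.2°.
Band runs from -69.1° eastward to -40.9°.

28.2°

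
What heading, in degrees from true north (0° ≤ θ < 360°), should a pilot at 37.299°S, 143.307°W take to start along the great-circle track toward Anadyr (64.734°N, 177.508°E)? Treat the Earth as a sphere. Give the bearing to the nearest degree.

Δλ = 177.508 − -143.307 = 320.815°; wrapped into (−180°, 180°]: -39.185°.
θ = atan2( sin Δλ · cos φ₂ , cos φ₁ · sin φ₂ − sin φ₁ · cos φ₂ · cos Δλ )
  = atan2(-0.26968, 0.91986) = -16.340° → normalised to [0°, 360°): 343.660°.

344°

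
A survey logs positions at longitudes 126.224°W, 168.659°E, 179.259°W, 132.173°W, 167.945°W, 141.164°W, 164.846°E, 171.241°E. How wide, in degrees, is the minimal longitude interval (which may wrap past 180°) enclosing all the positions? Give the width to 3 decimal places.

Sort the longitudes: -179.259°, -167.945°, -141.164°, -132.173°, -126.224°, +164.846°, +168.659°, +171.241°.
Eastward gaps between consecutive values (wrapping around): 11.314°, 26.781°, 8.991°, 5.949°, 291.070°, 3.813°, 2.582°, 9.500°.
Largest gap = 291.070° ⇒ minimal covering band is its complement: 360° − 291.070° = 68.930°.
Band runs from +164.846° eastward to -126.224°, crossing the antimeridian.

68.930°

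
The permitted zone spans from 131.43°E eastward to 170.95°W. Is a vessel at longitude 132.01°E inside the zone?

Yes

Band width going east from +131.43° to -170.95°: ((-170.95 − 131.43) mod 360) = 57.62°.
Offset of +132.01° east of the west edge: ((132.01 − 131.43) mod 360) = 0.58°.
0.58° ≤ 57.62° ⇒ inside.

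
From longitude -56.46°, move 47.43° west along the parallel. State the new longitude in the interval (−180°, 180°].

-103.89°

Start at -56.46°; shift −47.43° → -103.89°.
-103.89° already lies in (−180°, 180°].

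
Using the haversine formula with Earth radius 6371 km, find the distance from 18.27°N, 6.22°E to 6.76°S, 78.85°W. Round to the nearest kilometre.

9726 km

Δλ = -78.85 − 6.22 = -85.07°.
Δφ = -6.76 − 18.27 = -25.03°.
a = sin²(Δφ/2) + cos φ₁ · cos φ₂ · sin²(Δλ/2) = 0.477931.
c = 2·atan2(√a, √(1−a)) = 1.52664 rad → d = 6371·c ≈ 9726.25 km.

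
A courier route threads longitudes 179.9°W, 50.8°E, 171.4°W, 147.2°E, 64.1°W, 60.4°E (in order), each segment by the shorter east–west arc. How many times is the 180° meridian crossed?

4

Leg 1: -179.9° → +50.8°, shortest Δλ = -129.3° (west) — crosses 180°.
Leg 2: +50.8° → -171.4°, shortest Δλ = 137.8° (east) — crosses 180°.
Leg 3: -171.4° → +147.2°, shortest Δλ = -41.4° (west) — crosses 180°.
Leg 4: +147.2° → -64.1°, shortest Δλ = 148.7° (east) — crosses 180°.
Leg 5: -64.1° → +60.4°, shortest Δλ = 124.5° (east) — does not cross 180°.
Total crossings: 4.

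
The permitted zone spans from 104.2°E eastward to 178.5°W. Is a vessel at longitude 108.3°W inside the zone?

Band width going east from +104.2° to -178.5°: ((-178.5 − 104.2) mod 360) = 77.3°.
Offset of -108.3° east of the west edge: ((-108.3 − 104.2) mod 360) = 147.5°.
147.5° > 77.3° ⇒ outside.

No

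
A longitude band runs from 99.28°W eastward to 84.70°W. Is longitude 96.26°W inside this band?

Yes

Band width going east from -99.28° to -84.70°: ((-84.70 − -99.28) mod 360) = 14.58°.
Offset of -96.26° east of the west edge: ((-96.26 − -99.28) mod 360) = 3.02°.
3.02° ≤ 14.58° ⇒ inside.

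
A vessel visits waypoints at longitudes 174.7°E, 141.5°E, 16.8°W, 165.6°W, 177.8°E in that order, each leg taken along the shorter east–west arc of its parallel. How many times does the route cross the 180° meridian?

1

Leg 1: +174.7° → +141.5°, shortest Δλ = -33.2° (west) — does not cross 180°.
Leg 2: +141.5° → -16.8°, shortest Δλ = -158.3° (west) — does not cross 180°.
Leg 3: -16.8° → -165.6°, shortest Δλ = -148.8° (west) — does not cross 180°.
Leg 4: -165.6° → +177.8°, shortest Δλ = -16.6° (west) — crosses 180°.
Total crossings: 1.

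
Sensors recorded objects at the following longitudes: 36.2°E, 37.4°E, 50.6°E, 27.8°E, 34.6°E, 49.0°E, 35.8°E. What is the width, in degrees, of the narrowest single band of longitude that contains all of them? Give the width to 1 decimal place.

22.8°

Sort the longitudes: +27.8°, +34.6°, +35.8°, +36.2°, +37.4°, +49.0°, +50.6°.
Eastward gaps between consecutive values (wrapping around): 6.8°, 1.2°, 0.4°, 1.2°, 11.6°, 1.6°, 337.2°.
Largest gap = 337.2° ⇒ minimal covering band is its complement: 360° − 337.2° = 22.8°.
Band runs from +27.8° eastward to +50.6°.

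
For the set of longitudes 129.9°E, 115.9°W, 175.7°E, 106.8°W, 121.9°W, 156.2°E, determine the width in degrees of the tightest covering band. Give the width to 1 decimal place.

123.3°

Sort the longitudes: -121.9°, -115.9°, -106.8°, +129.9°, +156.2°, +175.7°.
Eastward gaps between consecutive values (wrapping around): 6.0°, 9.1°, 236.7°, 26.3°, 19.5°, 62.4°.
Largest gap = 236.7° ⇒ minimal covering band is its complement: 360° − 236.7° = 123.3°.
Band runs from +129.9° eastward to -106.8°, crossing the antimeridian.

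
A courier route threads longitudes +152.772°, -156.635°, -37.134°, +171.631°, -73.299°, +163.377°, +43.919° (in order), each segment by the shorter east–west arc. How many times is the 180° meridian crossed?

4

Leg 1: +152.772° → -156.635°, shortest Δλ = 50.593° (east) — crosses 180°.
Leg 2: -156.635° → -37.134°, shortest Δλ = 119.501° (east) — does not cross 180°.
Leg 3: -37.134° → +171.631°, shortest Δλ = -151.235° (west) — crosses 180°.
Leg 4: +171.631° → -73.299°, shortest Δλ = 115.07° (east) — crosses 180°.
Leg 5: -73.299° → +163.377°, shortest Δλ = -123.324° (west) — crosses 180°.
Leg 6: +163.377° → +43.919°, shortest Δλ = -119.458° (west) — does not cross 180°.
Total crossings: 4.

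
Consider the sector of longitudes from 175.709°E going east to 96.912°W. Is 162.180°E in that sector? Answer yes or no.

Band width going east from +175.709° to -96.912°: ((-96.912 − 175.709) mod 360) = 87.379°.
Offset of +162.180° east of the west edge: ((162.180 − 175.709) mod 360) = 346.471°.
346.471° > 87.379° ⇒ outside.

No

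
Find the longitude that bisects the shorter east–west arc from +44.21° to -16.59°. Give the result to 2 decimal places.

Signed shortest Δλ from +44.21° to -16.59° is -60.80°.
Midpoint longitude = +44.21° + (-60.80°)/2 = +44.21° − 30.40° = +13.81°.

+13.81°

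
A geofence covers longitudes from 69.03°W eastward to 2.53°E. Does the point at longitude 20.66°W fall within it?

Yes

Band width going east from -69.03° to +2.53°: ((2.53 − -69.03) mod 360) = 71.56°.
Offset of -20.66° east of the west edge: ((-20.66 − -69.03) mod 360) = 48.37°.
48.37° ≤ 71.56° ⇒ inside.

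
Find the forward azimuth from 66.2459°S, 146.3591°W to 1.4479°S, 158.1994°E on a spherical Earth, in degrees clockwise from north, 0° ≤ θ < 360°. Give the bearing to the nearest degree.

302°

Δλ = 158.1994 − -146.3591 = 304.5585°; wrapped into (−180°, 180°]: -55.4415°.
θ = atan2( sin Δλ · cos φ₂ , cos φ₁ · sin φ₂ − sin φ₁ · cos φ₂ · cos Δλ )
  = atan2(-0.82328, 0.50885) = -58.281° → normalised to [0°, 360°): 301.719°.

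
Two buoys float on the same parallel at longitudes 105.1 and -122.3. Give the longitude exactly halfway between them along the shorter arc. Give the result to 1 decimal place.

+171.4°

Signed shortest Δλ from +105.1° to -122.3° is +132.6°.
Midpoint longitude = +105.1° + (+132.6°)/2 = +105.1° + 66.3° = +171.4°.
(The naïve average (+105.1 + -122.3)/2 = -8.6° is on the wrong side of the globe.)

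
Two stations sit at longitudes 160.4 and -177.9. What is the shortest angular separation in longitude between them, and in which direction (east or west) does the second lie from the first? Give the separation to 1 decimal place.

21.7° east

Raw difference: -177.9 − 160.4 = -338.3°.
Normalise into (−180°, 180°]: -338.3° + 360° = 21.7°.
Positive ⇒ the second point lies to the east; separation 21.7°.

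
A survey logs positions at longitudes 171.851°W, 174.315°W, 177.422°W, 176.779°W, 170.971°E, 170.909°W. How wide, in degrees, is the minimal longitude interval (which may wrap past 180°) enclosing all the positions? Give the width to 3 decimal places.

Sort the longitudes: -177.422°, -176.779°, -174.315°, -171.851°, -170.909°, +170.971°.
Eastward gaps between consecutive values (wrapping around): 0.643°, 2.464°, 2.464°, 0.942°, 341.880°, 11.607°.
Largest gap = 341.880° ⇒ minimal covering band is its complement: 360° − 341.880° = 18.120°.
Band runs from +170.971° eastward to -170.909°, crossing the antimeridian.

18.120°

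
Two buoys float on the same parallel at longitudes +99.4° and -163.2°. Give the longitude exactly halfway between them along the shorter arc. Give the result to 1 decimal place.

Signed shortest Δλ from +99.4° to -163.2° is +97.4°.
Midpoint longitude = +99.4° + (+97.4°)/2 = +99.4° + 48.7° = +148.1°.
(The naïve average (+99.4 + -163.2)/2 = -31.9° is on the wrong side of the globe.)

+148.1°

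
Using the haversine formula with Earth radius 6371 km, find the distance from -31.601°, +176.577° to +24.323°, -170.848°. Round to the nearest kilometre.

Δλ = -170.848 − 176.577 = -347.425°; wrapped into (−180°, 180°]: 12.575°.
Δφ = 24.323 − -31.601 = 55.924°.
a = sin²(Δφ/2) + cos φ₁ · cos φ₂ · sin²(Δλ/2) = 0.229163.
c = 2·atan2(√a, √(1−a)) = 0.99837 rad → d = 6371·c ≈ 6360.61 km.

6361 km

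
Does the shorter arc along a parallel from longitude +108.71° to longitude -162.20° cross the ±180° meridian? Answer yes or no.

Yes

Naïve |-162.20 − 108.71| = 270.91° > 180°, so the shorter arc goes the other way round — across 180°.
Signed shortest Δλ = ((-162.20 − 108.71 + 180) mod 360) − 180 = 89.09°.
Going east by 89.09° from +108.71° passes through 180° before reaching -162.20°.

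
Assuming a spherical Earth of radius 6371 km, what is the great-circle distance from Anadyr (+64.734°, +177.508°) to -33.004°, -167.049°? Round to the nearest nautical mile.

Δλ = -167.049 − 177.508 = -344.557°; wrapped into (−180°, 180°]: 15.443°.
Δφ = -33.004 − 64.734 = -97.738°.
a = sin²(Δφ/2) + cos φ₁ · cos φ₂ · sin²(Δλ/2) = 0.573783.
c = 2·atan2(√a, √(1−a)) = 1.71890 rad → d = 6371·c ≈ 10951.14 km ≈ 5913.14 nmi.

5913 nmi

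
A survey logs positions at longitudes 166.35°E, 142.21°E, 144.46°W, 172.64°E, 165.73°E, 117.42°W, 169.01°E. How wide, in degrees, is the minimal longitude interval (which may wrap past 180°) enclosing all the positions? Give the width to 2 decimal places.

100.37°

Sort the longitudes: -144.46°, -117.42°, +142.21°, +165.73°, +166.35°, +169.01°, +172.64°.
Eastward gaps between consecutive values (wrapping around): 27.04°, 259.63°, 23.52°, 0.62°, 2.66°, 3.63°, 42.90°.
Largest gap = 259.63° ⇒ minimal covering band is its complement: 360° − 259.63° = 100.37°.
Band runs from +142.21° eastward to -117.42°, crossing the antimeridian.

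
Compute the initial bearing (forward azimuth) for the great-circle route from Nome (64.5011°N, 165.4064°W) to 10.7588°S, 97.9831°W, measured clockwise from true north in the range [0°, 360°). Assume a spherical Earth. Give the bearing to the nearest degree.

115°

Δλ = -97.9831 − -165.4064 = 67.4233°.
θ = atan2( sin Δλ · cos φ₂ , cos φ₁ · sin φ₂ − sin φ₁ · cos φ₂ · cos Δλ )
  = atan2(0.90714, -0.42079) = 114.885° → normalised to [0°, 360°): 114.885°.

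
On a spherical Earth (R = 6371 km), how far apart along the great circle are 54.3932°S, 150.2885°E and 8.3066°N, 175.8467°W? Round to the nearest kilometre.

7655 km

Δλ = -175.8467 − 150.2885 = -326.1352°; wrapped into (−180°, 180°]: 33.8648°.
Δφ = 8.3066 − -54.3932 = 62.6998°.
a = sin²(Δφ/2) + cos φ₁ · cos φ₂ · sin²(Δλ/2) = 0.319541.
c = 2·atan2(√a, √(1−a)) = 1.20154 rad → d = 6371·c ≈ 7655.04 km.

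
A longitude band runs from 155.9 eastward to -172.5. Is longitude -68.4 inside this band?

Band width going east from +155.9° to -172.5°: ((-172.5 − 155.9) mod 360) = 31.6°.
Offset of -68.4° east of the west edge: ((-68.4 − 155.9) mod 360) = 135.7°.
135.7° > 31.6° ⇒ outside.

No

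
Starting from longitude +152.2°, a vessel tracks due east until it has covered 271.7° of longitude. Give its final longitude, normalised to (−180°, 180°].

+63.9°

Start at +152.2°; shift +271.7° → +423.9°.
+423.9° lies outside (−180°, 180°]; subtract 360° → +63.9°.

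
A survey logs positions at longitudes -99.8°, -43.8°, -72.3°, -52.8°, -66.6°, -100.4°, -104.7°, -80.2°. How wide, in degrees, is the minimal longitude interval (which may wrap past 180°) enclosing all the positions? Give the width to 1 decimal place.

Sort the longitudes: -104.7°, -100.4°, -99.8°, -80.2°, -72.3°, -66.6°, -52.8°, -43.8°.
Eastward gaps between consecutive values (wrapping around): 4.3°, 0.6°, 19.6°, 7.9°, 5.7°, 13.8°, 9.0°, 299.1°.
Largest gap = 299.1° ⇒ minimal covering band is its complement: 360° − 299.1° = 60.9°.
Band runs from -104.7° eastward to -43.8°.

60.9°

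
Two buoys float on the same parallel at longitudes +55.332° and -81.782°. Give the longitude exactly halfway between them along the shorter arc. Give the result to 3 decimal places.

-13.225°

Signed shortest Δλ from +55.332° to -81.782° is -137.114°.
Midpoint longitude = +55.332° + (-137.114°)/2 = +55.332° − 68.557° = -13.225°.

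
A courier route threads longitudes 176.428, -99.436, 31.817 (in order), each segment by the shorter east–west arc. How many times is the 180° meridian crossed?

Leg 1: +176.428° → -99.436°, shortest Δλ = 84.136° (east) — crosses 180°.
Leg 2: -99.436° → +31.817°, shortest Δλ = 131.253° (east) — does not cross 180°.
Total crossings: 1.

1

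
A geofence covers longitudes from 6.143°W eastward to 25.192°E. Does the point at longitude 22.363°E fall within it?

Yes

Band width going east from -6.143° to +25.192°: ((25.192 − -6.143) mod 360) = 31.335°.
Offset of +22.363° east of the west edge: ((22.363 − -6.143) mod 360) = 28.506°.
28.506° ≤ 31.335° ⇒ inside.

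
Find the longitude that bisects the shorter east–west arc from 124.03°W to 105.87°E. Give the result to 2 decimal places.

170.92°E

Signed shortest Δλ from -124.03° to +105.87° is -130.10°.
Midpoint longitude = -124.03° + (-130.10°)/2 = -124.03° − 65.05° = -189.08°.
Normalise into (−180°, 180°]: +170.92°.
(The naïve average (-124.03 + +105.87)/2 = -9.08° is on the wrong side of the globe.)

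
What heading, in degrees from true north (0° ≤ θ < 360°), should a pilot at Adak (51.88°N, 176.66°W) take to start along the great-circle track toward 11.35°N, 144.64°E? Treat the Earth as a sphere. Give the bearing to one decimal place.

Δλ = 144.64 − -176.66 = 321.30°; wrapped into (−180°, 180°]: -38.70°.
θ = atan2( sin Δλ · cos φ₂ , cos φ₁ · sin φ₂ − sin φ₁ · cos φ₂ · cos Δλ )
  = atan2(-0.61301, -0.48048) = -128.090° → normalised to [0°, 360°): 231.910°.

231.9°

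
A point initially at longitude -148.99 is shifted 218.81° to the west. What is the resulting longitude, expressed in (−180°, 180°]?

-7.80°

Start at -148.99°; shift −218.81° → -367.80°.
-367.80° lies outside (−180°, 180°]; add 360° → -7.80°.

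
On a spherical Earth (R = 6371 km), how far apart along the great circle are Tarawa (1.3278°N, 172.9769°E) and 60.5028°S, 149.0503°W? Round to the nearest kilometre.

7607 km

Δλ = -149.0503 − 172.9769 = -322.0272°; wrapped into (−180°, 180°]: 37.9728°.
Δφ = -60.5028 − 1.3278 = -61.8306°.
a = sin²(Δφ/2) + cos φ₁ · cos φ₂ · sin²(Δλ/2) = 0.316064.
c = 2·atan2(√a, √(1−a)) = 1.19408 rad → d = 6371·c ≈ 7607.46 km.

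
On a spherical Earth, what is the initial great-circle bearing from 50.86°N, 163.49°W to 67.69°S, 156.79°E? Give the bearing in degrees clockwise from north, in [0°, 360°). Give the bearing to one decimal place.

196.7°

Δλ = 156.79 − -163.49 = 320.28°; wrapped into (−180°, 180°]: -39.72°.
θ = atan2( sin Δλ · cos φ₂ , cos φ₁ · sin φ₂ − sin φ₁ · cos φ₂ · cos Δλ )
  = atan2(-0.24259, -0.81044) = -163.336° → normalised to [0°, 360°): 196.664°.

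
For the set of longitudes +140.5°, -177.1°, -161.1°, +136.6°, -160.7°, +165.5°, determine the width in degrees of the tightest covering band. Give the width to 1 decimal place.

62.7°

Sort the longitudes: -177.1°, -161.1°, -160.7°, +136.6°, +140.5°, +165.5°.
Eastward gaps between consecutive values (wrapping around): 16.0°, 0.4°, 297.3°, 3.9°, 25.0°, 17.4°.
Largest gap = 297.3° ⇒ minimal covering band is its complement: 360° − 297.3° = 62.7°.
Band runs from +136.6° eastward to -160.7°, crossing the antimeridian.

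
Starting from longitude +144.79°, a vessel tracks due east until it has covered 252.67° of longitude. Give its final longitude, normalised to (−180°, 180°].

Start at +144.79°; shift +252.67° → +397.46°.
+397.46° lies outside (−180°, 180°]; subtract 360° → +37.46°.

+37.46°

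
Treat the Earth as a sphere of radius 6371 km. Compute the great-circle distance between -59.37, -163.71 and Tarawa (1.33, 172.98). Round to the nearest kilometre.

7049 km

Δλ = 172.98 − -163.71 = 336.69°; wrapped into (−180°, 180°]: -23.31°.
Δφ = 1.33 − -59.37 = 60.70°.
a = sin²(Δφ/2) + cos φ₁ · cos φ₂ · sin²(Δλ/2) = 0.276096.
c = 2·atan2(√a, √(1−a)) = 1.10648 rad → d = 6371·c ≈ 7049.41 km.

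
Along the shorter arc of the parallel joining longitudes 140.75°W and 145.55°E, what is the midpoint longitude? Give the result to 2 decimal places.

177.60°W

Signed shortest Δλ from -140.75° to +145.55° is -73.70°.
Midpoint longitude = -140.75° + (-73.70°)/2 = -140.75° − 36.85° = -177.60°.
(The naïve average (-140.75 + +145.55)/2 = 2.4° is on the wrong side of the globe.)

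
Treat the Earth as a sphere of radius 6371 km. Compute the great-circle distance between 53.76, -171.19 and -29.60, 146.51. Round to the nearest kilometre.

Δλ = 146.51 − -171.19 = 317.70°; wrapped into (−180°, 180°]: -42.30°.
Δφ = -29.60 − 53.76 = -83.36°.
a = sin²(Δφ/2) + cos φ₁ · cos φ₂ · sin²(Δλ/2) = 0.509102.
c = 2·atan2(√a, √(1−a)) = 1.58900 rad → d = 6371·c ≈ 10123.53 km.

10124 km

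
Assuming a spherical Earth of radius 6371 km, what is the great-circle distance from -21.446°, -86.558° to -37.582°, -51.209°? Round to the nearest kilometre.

3831 km

Δλ = -51.209 − -86.558 = 35.349°.
Δφ = -37.582 − -21.446 = -16.136°.
a = sin²(Δφ/2) + cos φ₁ · cos φ₂ · sin²(Δλ/2) = 0.087690.
c = 2·atan2(√a, √(1−a)) = 0.60126 rad → d = 6371·c ≈ 3830.66 km.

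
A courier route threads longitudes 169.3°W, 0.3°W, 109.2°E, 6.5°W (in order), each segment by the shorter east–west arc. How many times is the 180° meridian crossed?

0

Leg 1: -169.3° → -0.3°, shortest Δλ = 169.0° (east) — does not cross 180°.
Leg 2: -0.3° → +109.2°, shortest Δλ = 109.5° (east) — does not cross 180°.
Leg 3: +109.2° → -6.5°, shortest Δλ = -115.7° (west) — does not cross 180°.
Total crossings: 0.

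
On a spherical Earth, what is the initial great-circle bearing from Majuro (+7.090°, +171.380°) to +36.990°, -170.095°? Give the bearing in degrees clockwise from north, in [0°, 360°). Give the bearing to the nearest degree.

Δλ = -170.095 − 171.380 = -341.475°; wrapped into (−180°, 180°]: 18.525°.
θ = atan2( sin Δλ · cos φ₂ , cos φ₁ · sin φ₂ − sin φ₁ · cos φ₂ · cos Δλ )
  = atan2(0.25377, 0.50360) = 26.745° → normalised to [0°, 360°): 26.745°.

27°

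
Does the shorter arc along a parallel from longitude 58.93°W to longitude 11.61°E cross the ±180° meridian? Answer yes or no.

Signed shortest Δλ = ((11.61 − -58.93 + 180) mod 360) − 180 = 70.54°.
Going east by 70.54° from -58.93° reaches +11.61° without touching 180°.

No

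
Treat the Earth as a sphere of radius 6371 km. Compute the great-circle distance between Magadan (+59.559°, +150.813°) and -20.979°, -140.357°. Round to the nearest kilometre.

10888 km

Δλ = -140.357 − 150.813 = -291.170°; wrapped into (−180°, 180°]: 68.830°.
Δφ = -20.979 − 59.559 = -80.538°.
a = sin²(Δφ/2) + cos φ₁ · cos φ₂ · sin²(Δλ/2) = 0.568916.
c = 2·atan2(√a, √(1−a)) = 1.70907 rad → d = 6371·c ≈ 10888.47 km.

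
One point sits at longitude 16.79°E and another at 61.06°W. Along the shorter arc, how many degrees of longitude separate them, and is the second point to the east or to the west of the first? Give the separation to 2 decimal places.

Raw difference: -61.06 − 16.79 = -77.85°.
Normalise into (−180°, 180°]: -77.85° stays -77.85°.
Negative ⇒ the second point lies to the west; separation 77.85°.

77.85° west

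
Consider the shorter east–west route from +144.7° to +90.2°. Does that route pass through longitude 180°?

Signed shortest Δλ = ((90.2 − 144.7 + 180) mod 360) − 180 = -54.5°.
Going west by 54.5° from +144.7° reaches +90.2° without touching 180°.

No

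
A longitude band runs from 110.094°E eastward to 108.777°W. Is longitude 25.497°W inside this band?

No

Band width going east from +110.094° to -108.777°: ((-108.777 − 110.094) mod 360) = 141.129°.
Offset of -25.497° east of the west edge: ((-25.497 − 110.094) mod 360) = 224.409°.
224.409° > 141.129° ⇒ outside.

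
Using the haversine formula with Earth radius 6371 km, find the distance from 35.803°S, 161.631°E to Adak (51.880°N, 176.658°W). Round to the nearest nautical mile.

5387 nmi

Δλ = -176.658 − 161.631 = -338.289°; wrapped into (−180°, 180°]: 21.711°.
Δφ = 51.880 − -35.803 = 87.683°.
a = sin²(Δφ/2) + cos φ₁ · cos φ₂ · sin²(Δλ/2) = 0.497544.
c = 2·atan2(√a, √(1−a)) = 1.56588 rad → d = 6371·c ≈ 9976.25 km ≈ 5386.74 nmi.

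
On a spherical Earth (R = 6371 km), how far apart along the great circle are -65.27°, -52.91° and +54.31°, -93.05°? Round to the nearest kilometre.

Δλ = -93.05 − -52.91 = -40.14°.
Δφ = 54.31 − -65.27 = 119.58°.
a = sin²(Δφ/2) + cos φ₁ · cos φ₂ · sin²(Δλ/2) = 0.775561.
c = 2·atan2(√a, √(1−a)) = 2.15450 rad → d = 6371·c ≈ 13726.35 km.

13726 km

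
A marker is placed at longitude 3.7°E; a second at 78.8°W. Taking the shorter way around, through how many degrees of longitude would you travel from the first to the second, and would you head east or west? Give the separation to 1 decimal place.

82.5° west

Raw difference: -78.8 − 3.7 = -82.5°.
Normalise into (−180°, 180°]: -82.5° stays -82.5°.
Negative ⇒ the second point lies to the west; separation 82.5°.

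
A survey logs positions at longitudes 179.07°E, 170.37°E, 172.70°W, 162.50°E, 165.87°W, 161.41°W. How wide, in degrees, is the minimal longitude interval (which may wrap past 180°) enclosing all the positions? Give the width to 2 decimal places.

36.09°

Sort the longitudes: -172.70°, -165.87°, -161.41°, +162.50°, +170.37°, +179.07°.
Eastward gaps between consecutive values (wrapping around): 6.83°, 4.46°, 323.91°, 7.87°, 8.70°, 8.23°.
Largest gap = 323.91° ⇒ minimal covering band is its complement: 360° − 323.91° = 36.09°.
Band runs from +162.50° eastward to -161.41°, crossing the antimeridian.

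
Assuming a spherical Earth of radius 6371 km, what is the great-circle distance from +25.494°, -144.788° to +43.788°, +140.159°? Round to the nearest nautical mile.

Δλ = 140.159 − -144.788 = 284.947°; wrapped into (−180°, 180°]: -75.053°.
Δφ = 43.788 − 25.494 = 18.294°.
a = sin²(Δφ/2) + cos φ₁ · cos φ₂ · sin²(Δλ/2) = 0.267044.
c = 2·atan2(√a, √(1−a)) = 1.08613 rad → d = 6371·c ≈ 6919.74 km ≈ 3736.36 nmi.

3736 nmi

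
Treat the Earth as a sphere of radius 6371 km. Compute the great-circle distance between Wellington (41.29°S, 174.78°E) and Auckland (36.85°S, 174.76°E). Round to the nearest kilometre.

494 km

Δλ = 174.76 − 174.78 = -0.02°.
Δφ = -36.85 − -41.29 = 4.44°.
a = sin²(Δφ/2) + cos φ₁ · cos φ₂ · sin²(Δλ/2) = 0.001501.
c = 2·atan2(√a, √(1−a)) = 0.07749 rad → d = 6371·c ≈ 493.71 km.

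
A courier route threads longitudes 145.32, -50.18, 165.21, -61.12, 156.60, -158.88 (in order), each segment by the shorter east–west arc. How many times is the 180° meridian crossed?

5

Leg 1: +145.32° → -50.18°, shortest Δλ = 164.5° (east) — crosses 180°.
Leg 2: -50.18° → +165.21°, shortest Δλ = -144.61° (west) — crosses 180°.
Leg 3: +165.21° → -61.12°, shortest Δλ = 133.67° (east) — crosses 180°.
Leg 4: -61.12° → +156.60°, shortest Δλ = -142.28° (west) — crosses 180°.
Leg 5: +156.60° → -158.88°, shortest Δλ = 44.52° (east) — crosses 180°.
Total crossings: 5.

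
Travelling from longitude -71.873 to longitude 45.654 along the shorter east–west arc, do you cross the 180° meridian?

Signed shortest Δλ = ((45.654 − -71.873 + 180) mod 360) − 180 = 117.527°.
Going east by 117.527° from -71.873° reaches +45.654° without touching 180°.

No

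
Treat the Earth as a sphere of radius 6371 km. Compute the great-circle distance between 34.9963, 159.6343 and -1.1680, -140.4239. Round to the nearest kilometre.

Δλ = -140.4239 − 159.6343 = -300.0582°; wrapped into (−180°, 180°]: 59.9418°.
Δφ = -1.1680 − 34.9963 = -36.1643°.
a = sin²(Δφ/2) + cos φ₁ · cos φ₂ · sin²(Δλ/2) = 0.300731.
c = 2·atan2(√a, √(1−a)) = 1.16087 rad → d = 6371·c ≈ 7395.92 km.

7396 km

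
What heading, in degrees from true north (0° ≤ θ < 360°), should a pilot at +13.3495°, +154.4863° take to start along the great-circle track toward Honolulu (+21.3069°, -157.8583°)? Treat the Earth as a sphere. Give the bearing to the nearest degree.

73°

Δλ = -157.8583 − 154.4863 = -312.3446°; wrapped into (−180°, 180°]: 47.6554°.
θ = atan2( sin Δλ · cos φ₂ , cos φ₁ · sin φ₂ − sin φ₁ · cos φ₂ · cos Δλ )
  = atan2(0.68859, 0.20865) = 73.143° → normalised to [0°, 360°): 73.143°.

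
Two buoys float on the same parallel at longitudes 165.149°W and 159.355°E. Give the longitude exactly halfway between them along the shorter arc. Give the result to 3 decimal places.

Signed shortest Δλ from -165.149° to +159.355° is -35.496°.
Midpoint longitude = -165.149° + (-35.496°)/2 = -165.149° − 17.748° = -182.897°.
Normalise into (−180°, 180°]: +177.103°.
(The naïve average (-165.149 + +159.355)/2 = -2.897° is on the wrong side of the globe.)

177.103°E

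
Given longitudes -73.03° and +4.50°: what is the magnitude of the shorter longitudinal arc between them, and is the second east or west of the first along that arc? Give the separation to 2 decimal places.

Raw difference: 4.50 − -73.03 = 77.53°.
Normalise into (−180°, 180°]: 77.53° stays 77.53°.
Positive ⇒ the second point lies to the east; separation 77.53°.

77.53° east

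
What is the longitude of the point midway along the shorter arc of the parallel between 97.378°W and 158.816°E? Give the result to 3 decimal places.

149.281°W

Signed shortest Δλ from -97.378° to +158.816° is -103.806°.
Midpoint longitude = -97.378° + (-103.806°)/2 = -97.378° − 51.903° = -149.281°.
(The naïve average (-97.378 + +158.816)/2 = 30.719° is on the wrong side of the globe.)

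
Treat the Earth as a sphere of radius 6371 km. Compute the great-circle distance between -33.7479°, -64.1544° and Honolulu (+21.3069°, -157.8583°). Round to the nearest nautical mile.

6280 nmi

Δλ = -157.8583 − -64.1544 = -93.7039°.
Δφ = 21.3069 − -33.7479 = 55.0548°.
a = sin²(Δφ/2) + cos φ₁ · cos φ₂ · sin²(Δλ/2) = 0.625953.
c = 2·atan2(√a, √(1−a)) = 1.82545 rad → d = 6371·c ≈ 11629.91 km ≈ 6279.65 nmi.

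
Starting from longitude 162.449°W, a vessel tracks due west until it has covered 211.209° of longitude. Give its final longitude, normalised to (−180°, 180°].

Start at -162.449°; shift −211.209° → -373.658°.
-373.658° lies outside (−180°, 180°]; add 360° → -13.658°.

13.658°W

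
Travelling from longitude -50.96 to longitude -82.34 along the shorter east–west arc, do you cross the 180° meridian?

No

Signed shortest Δλ = ((-82.34 − -50.96 + 180) mod 360) − 180 = -31.38°.
Going west by 31.38° from -50.96° reaches -82.34° without touching 180°.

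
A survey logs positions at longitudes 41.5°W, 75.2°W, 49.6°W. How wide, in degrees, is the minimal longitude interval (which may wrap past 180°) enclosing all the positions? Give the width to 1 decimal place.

Sort the longitudes: -75.2°, -49.6°, -41.5°.
Eastward gaps between consecutive values (wrapping around): 25.6°, 8.1°, 326.3°.
Largest gap = 326.3° ⇒ minimal covering band is its complement: 360° − 326.3° = 33.7°.
Band runs from -75.2° eastward to -41.5°.

33.7°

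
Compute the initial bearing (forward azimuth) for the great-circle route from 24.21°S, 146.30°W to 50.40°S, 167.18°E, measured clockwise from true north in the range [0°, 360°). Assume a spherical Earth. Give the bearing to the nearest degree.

221°

Δλ = 167.18 − -146.30 = 313.48°; wrapped into (−180°, 180°]: -46.52°.
θ = atan2( sin Δλ · cos φ₂ , cos φ₁ · sin φ₂ − sin φ₁ · cos φ₂ · cos Δλ )
  = atan2(-0.46252, -0.52288) = -138.505° → normalised to [0°, 360°): 221.495°.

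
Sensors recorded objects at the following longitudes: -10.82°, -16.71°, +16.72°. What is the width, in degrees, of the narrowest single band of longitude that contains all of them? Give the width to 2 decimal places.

Sort the longitudes: -16.71°, -10.82°, +16.72°.
Eastward gaps between consecutive values (wrapping around): 5.89°, 27.54°, 326.57°.
Largest gap = 326.57° ⇒ minimal covering band is its complement: 360° − 326.57° = 33.43°.
Band runs from -16.71° eastward to +16.72°.

33.43°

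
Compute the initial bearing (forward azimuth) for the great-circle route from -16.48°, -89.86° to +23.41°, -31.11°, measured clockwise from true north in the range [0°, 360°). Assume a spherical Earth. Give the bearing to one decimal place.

56.7°

Δλ = -31.11 − -89.86 = 58.75°.
θ = atan2( sin Δλ · cos φ₂ , cos φ₁ · sin φ₂ − sin φ₁ · cos φ₂ · cos Δλ )
  = atan2(0.78454, 0.51604) = 56.665° → normalised to [0°, 360°): 56.665°.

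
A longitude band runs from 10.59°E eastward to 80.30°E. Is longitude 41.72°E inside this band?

Band width going east from +10.59° to +80.30°: ((80.30 − 10.59) mod 360) = 69.71°.
Offset of +41.72° east of the west edge: ((41.72 − 10.59) mod 360) = 31.13°.
31.13° ≤ 69.71° ⇒ inside.

Yes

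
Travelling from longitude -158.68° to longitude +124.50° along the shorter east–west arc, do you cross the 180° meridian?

Naïve |124.50 − -158.68| = 283.18° > 180°, so the shorter arc goes the other way round — across 180°.
Signed shortest Δλ = ((124.50 − -158.68 + 180) mod 360) − 180 = -76.82°.
Going west by 76.82° from -158.68° passes through 180° before reaching +124.50°.

Yes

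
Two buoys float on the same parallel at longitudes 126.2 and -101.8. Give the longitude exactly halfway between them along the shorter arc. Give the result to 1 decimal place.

-167.8°

Signed shortest Δλ from +126.2° to -101.8° is +132.0°.
Midpoint longitude = +126.2° + (+132.0°)/2 = +126.2° + 66.0° = +192.2°.
Normalise into (−180°, 180°]: -167.8°.
(The naïve average (+126.2 + -101.8)/2 = 12.2° is on the wrong side of the globe.)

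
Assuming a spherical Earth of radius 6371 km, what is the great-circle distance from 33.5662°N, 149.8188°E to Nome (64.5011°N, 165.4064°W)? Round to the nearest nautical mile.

2467 nmi

Δλ = -165.4064 − 149.8188 = -315.2252°; wrapped into (−180°, 180°]: 44.7748°.
Δφ = 64.5011 − 33.5662 = 30.9349°.
a = sin²(Δφ/2) + cos φ₁ · cos φ₂ · sin²(Δλ/2) = 0.123158.
c = 2·atan2(√a, √(1−a)) = 0.71715 rad → d = 6371·c ≈ 4568.94 km ≈ 2467.03 nmi.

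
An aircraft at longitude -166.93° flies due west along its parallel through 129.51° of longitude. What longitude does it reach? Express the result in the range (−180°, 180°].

Start at -166.93°; shift −129.51° → -296.44°.
-296.44° lies outside (−180°, 180°]; add 360° → +63.56°.

+63.56°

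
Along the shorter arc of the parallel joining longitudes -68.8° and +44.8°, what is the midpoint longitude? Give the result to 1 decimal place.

-12.0°

Signed shortest Δλ from -68.8° to +44.8° is +113.6°.
Midpoint longitude = -68.8° + (+113.6°)/2 = -68.8° + 56.8° = -12.0°.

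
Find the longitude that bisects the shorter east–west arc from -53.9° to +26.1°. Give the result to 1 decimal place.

-13.9°

Signed shortest Δλ from -53.9° to +26.1° is +80.0°.
Midpoint longitude = -53.9° + (+80.0°)/2 = -53.9° + 40.0° = -13.9°.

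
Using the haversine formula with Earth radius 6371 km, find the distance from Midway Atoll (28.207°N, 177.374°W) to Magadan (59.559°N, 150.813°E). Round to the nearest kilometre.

Δλ = 150.813 − -177.374 = 328.187°; wrapped into (−180°, 180°]: -31.813°.
Δφ = 59.559 − 28.207 = 31.352°.
a = sin²(Δφ/2) + cos φ₁ · cos φ₂ · sin²(Δλ/2) = 0.106543.
c = 2·atan2(√a, √(1−a)) = 0.66501 rad → d = 6371·c ≈ 4236.75 km.

4237 km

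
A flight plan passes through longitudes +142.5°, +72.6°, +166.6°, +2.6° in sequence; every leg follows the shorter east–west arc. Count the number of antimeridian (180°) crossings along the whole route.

Leg 1: +142.5° → +72.6°, shortest Δλ = -69.9° (west) — does not cross 180°.
Leg 2: +72.6° → +166.6°, shortest Δλ = 94.0° (east) — does not cross 180°.
Leg 3: +166.6° → +2.6°, shortest Δλ = -164.0° (west) — does not cross 180°.
Total crossings: 0.

0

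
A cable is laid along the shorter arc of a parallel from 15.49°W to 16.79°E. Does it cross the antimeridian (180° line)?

No

Signed shortest Δλ = ((16.79 − -15.49 + 180) mod 360) − 180 = 32.28°.
Going east by 32.28° from -15.49° reaches +16.79° without touching 180°.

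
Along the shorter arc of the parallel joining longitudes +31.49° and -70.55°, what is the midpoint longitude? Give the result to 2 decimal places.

-19.53°

Signed shortest Δλ from +31.49° to -70.55° is -102.04°.
Midpoint longitude = +31.49° + (-102.04°)/2 = +31.49° − 51.02° = -19.53°.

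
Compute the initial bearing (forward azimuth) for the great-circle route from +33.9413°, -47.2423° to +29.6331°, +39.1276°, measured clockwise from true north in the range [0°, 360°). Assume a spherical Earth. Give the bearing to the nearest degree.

66°

Δλ = 39.1276 − -47.2423 = 86.3699°.
θ = atan2( sin Δλ · cos φ₂ , cos φ₁ · sin φ₂ − sin φ₁ · cos φ₂ · cos Δλ )
  = atan2(0.86747, 0.37947) = 66.373° → normalised to [0°, 360°): 66.373°.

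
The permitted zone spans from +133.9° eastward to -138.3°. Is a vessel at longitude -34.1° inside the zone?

No

Band width going east from +133.9° to -138.3°: ((-138.3 − 133.9) mod 360) = 87.8°.
Offset of -34.1° east of the west edge: ((-34.1 − 133.9) mod 360) = 192.0°.
192.0° > 87.8° ⇒ outside.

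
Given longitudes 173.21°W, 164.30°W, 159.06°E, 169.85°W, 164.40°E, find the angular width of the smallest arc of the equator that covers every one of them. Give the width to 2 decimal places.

36.64°

Sort the longitudes: -173.21°, -169.85°, -164.30°, +159.06°, +164.40°.
Eastward gaps between consecutive values (wrapping around): 3.36°, 5.55°, 323.36°, 5.34°, 22.39°.
Largest gap = 323.36° ⇒ minimal covering band is its complement: 360° − 323.36° = 36.64°.
Band runs from +159.06° eastward to -164.30°, crossing the antimeridian.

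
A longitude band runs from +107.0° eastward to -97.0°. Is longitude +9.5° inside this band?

No

Band width going east from +107.0° to -97.0°: ((-97.0 − 107.0) mod 360) = 156.0°.
Offset of +9.5° east of the west edge: ((9.5 − 107.0) mod 360) = 262.5°.
262.5° > 156.0° ⇒ outside.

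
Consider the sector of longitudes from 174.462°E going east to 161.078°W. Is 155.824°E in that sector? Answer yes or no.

No

Band width going east from +174.462° to -161.078°: ((-161.078 − 174.462) mod 360) = 24.460°.
Offset of +155.824° east of the west edge: ((155.824 − 174.462) mod 360) = 341.362°.
341.362° > 24.460° ⇒ outside.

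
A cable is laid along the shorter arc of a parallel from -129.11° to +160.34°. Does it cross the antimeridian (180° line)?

Yes

Naïve |160.34 − -129.11| = 289.45° > 180°, so the shorter arc goes the other way round — across 180°.
Signed shortest Δλ = ((160.34 − -129.11 + 180) mod 360) − 180 = -70.55°.
Going west by 70.55° from -129.11° passes through 180° before reaching +160.34°.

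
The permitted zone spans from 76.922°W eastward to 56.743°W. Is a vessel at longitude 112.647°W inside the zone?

Band width going east from -76.922° to -56.743°: ((-56.743 − -76.922) mod 360) = 20.179°.
Offset of -112.647° east of the west edge: ((-112.647 − -76.922) mod 360) = 324.275°.
324.275° > 20.179° ⇒ outside.

No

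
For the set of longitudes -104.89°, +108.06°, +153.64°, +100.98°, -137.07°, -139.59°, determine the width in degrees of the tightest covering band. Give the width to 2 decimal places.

Sort the longitudes: -139.59°, -137.07°, -104.89°, +100.98°, +108.06°, +153.64°.
Eastward gaps between consecutive values (wrapping around): 2.52°, 32.18°, 205.87°, 7.08°, 45.58°, 66.77°.
Largest gap = 205.87° ⇒ minimal covering band is its complement: 360° − 205.87° = 154.13°.
Band runs from +100.98° eastward to -104.89°, crossing the antimeridian.

154.13°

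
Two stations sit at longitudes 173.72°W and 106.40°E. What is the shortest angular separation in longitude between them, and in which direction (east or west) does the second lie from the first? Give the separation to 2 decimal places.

79.88° west

Raw difference: 106.40 − -173.72 = 280.12°.
Normalise into (−180°, 180°]: 280.12° − 360° = -79.88°.
Negative ⇒ the second point lies to the west; separation 79.88°.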